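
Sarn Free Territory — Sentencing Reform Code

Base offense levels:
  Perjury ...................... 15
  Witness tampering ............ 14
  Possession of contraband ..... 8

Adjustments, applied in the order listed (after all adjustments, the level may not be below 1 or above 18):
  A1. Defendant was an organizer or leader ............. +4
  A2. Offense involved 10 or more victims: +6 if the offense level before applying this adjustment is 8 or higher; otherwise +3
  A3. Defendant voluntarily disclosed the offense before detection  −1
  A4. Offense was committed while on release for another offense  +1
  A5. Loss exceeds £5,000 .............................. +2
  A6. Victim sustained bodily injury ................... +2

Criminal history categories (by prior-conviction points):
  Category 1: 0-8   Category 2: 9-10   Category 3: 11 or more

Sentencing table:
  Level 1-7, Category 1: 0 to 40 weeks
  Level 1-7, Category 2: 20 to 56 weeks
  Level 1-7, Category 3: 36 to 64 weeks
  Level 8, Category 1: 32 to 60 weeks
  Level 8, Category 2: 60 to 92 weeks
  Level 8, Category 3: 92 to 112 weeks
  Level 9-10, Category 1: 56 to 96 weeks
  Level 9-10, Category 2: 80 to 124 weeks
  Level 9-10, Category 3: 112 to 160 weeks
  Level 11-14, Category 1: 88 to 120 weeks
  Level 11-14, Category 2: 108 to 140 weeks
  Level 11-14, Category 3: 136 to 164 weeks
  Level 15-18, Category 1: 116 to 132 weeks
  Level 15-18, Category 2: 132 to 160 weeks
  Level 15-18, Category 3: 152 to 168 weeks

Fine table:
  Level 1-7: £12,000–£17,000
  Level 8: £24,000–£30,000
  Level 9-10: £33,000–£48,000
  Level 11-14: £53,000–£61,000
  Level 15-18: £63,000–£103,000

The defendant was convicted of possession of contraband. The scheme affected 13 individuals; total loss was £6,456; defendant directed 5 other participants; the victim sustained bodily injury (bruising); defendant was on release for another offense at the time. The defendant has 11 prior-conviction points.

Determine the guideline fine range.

Base offense level for possession of contraband: 8.
A1 applies: 8 + 4 = 12.
A2 applies (level before this adjustment is 12 ≥ 8, so +6): 12 + 6 = 18.
A3 does not apply.
A4 applies: 18 + 1 = 19.
A5 applies: 19 + 2 = 21.
A6 applies: 21 + 2 = 23.
Level 23 exceeds the maximum of 18; capped at 18.
Final offense level: 18.
Level 18 falls in the 15-18 band.
Fine table: Level 15-18 → £63,000–£103,000.

£63,000–£103,000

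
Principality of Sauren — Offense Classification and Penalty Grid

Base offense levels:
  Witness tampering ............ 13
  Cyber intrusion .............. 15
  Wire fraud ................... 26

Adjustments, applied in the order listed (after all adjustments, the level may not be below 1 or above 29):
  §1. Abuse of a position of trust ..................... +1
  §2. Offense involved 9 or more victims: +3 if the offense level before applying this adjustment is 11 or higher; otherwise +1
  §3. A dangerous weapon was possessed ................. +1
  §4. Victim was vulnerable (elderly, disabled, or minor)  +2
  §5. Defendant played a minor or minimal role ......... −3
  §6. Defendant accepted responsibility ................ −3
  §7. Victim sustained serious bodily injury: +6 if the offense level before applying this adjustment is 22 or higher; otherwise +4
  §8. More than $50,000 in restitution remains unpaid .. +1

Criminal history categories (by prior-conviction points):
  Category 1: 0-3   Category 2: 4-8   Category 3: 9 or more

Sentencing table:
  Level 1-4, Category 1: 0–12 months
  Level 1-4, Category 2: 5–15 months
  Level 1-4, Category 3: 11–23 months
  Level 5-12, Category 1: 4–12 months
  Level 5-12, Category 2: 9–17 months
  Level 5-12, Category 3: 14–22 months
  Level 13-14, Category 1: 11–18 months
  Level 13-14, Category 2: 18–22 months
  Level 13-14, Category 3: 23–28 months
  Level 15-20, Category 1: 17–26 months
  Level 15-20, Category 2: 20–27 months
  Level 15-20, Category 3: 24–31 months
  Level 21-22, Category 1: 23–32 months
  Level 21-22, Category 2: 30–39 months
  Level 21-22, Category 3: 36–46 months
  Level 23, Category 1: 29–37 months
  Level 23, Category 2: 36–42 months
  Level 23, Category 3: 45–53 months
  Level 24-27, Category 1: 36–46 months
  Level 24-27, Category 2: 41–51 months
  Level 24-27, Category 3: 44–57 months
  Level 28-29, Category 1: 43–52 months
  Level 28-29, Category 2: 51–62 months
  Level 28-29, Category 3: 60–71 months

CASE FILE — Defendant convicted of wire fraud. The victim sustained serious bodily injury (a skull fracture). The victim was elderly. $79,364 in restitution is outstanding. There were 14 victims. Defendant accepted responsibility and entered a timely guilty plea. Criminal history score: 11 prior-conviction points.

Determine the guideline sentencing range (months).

60-71 months

Base offense level for wire fraud: 26.
§1 does not apply.
§2 applies (level before this adjustment is 26 ≥ 11, so +3): 26 + 3 = 29.
§3 does not apply.
§4 applies: 29 + 2 = 31.
§6 applies: 31 − 3 = 28.
§7 applies (level before this adjustment is 28 ≥ 22, so +6): 28 + 6 = 34.
§8 applies: 34 + 1 = 35.
Level 35 exceeds the maximum of 29; capped at 29.
Final offense level: 29.
Criminal history: 11 prior points → Category 3 (9+).
Level 29 falls in the 28-29 band.
Grid: Level 28-29 × Category 3 = 60-71 months.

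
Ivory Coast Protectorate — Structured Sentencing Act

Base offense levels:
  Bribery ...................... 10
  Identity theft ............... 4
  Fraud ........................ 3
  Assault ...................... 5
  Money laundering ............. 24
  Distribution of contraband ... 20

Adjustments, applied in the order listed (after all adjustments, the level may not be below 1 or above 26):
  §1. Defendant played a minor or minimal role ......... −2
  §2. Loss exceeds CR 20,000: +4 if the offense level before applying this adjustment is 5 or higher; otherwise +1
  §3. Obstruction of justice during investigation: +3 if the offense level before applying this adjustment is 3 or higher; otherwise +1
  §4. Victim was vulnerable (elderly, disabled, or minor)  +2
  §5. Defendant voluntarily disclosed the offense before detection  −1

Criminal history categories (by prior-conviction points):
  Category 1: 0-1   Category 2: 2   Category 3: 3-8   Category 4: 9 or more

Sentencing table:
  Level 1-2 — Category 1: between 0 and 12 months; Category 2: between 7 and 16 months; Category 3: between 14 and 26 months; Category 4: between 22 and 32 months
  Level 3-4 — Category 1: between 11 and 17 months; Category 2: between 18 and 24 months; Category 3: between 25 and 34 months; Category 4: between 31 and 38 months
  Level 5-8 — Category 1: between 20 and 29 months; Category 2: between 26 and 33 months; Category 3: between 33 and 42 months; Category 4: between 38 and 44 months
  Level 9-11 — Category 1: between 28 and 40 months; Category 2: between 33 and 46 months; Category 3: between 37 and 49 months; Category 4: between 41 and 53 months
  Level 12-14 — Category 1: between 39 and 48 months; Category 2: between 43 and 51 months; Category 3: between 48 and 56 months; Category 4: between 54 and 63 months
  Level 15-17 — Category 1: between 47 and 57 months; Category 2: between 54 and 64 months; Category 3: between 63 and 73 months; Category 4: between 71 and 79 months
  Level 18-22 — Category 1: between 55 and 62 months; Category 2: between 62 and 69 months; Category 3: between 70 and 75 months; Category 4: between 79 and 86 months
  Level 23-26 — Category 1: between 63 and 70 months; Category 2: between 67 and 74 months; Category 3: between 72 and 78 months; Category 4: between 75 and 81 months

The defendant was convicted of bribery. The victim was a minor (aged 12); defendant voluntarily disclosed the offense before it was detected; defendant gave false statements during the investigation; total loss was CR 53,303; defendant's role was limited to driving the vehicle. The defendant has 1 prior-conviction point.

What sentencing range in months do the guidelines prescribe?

Base offense level for bribery: 10.
§1 applies: 10 − 2 = 8.
§2 applies (level before this adjustment is 8 ≥ 5, so +4): 8 + 4 = 12.
§3 applies (level before this adjustment is 12 ≥ 3, so +3): 12 + 3 = 15.
§4 applies: 15 + 2 = 17.
§5 applies: 17 − 1 = 16.
Final offense level: 16.
Criminal history: 1 prior point → Category 1 (0-1).
Level 16 falls in the 15-17 band.
Grid: Level 15-17 × Category 1 = 47-57 months.

47-57 months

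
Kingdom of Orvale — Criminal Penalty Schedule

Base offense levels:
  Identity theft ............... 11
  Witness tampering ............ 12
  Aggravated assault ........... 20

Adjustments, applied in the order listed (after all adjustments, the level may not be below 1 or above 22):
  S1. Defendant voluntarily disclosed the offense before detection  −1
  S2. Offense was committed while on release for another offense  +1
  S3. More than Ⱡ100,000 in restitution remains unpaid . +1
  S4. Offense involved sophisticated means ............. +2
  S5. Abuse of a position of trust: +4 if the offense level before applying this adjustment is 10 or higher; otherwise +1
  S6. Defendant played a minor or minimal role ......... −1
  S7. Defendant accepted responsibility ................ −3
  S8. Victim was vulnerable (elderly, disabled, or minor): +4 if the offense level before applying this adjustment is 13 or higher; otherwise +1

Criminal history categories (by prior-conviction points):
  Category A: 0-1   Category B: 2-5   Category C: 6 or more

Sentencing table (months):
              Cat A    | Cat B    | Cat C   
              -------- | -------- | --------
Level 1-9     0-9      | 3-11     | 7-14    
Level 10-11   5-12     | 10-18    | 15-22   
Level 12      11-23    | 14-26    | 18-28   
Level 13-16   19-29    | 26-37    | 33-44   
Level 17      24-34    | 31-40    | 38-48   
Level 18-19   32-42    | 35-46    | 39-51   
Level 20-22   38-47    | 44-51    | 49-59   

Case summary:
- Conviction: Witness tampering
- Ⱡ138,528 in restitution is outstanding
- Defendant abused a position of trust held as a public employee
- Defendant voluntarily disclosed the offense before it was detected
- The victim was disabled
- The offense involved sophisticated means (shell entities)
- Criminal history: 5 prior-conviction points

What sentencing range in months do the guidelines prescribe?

Base offense level for witness tampering: 12.
S1 applies: 12 − 1 = 11.
S3 applies: 11 + 1 = 12.
S4 applies: 12 + 2 = 14.
S5 applies (level before this adjustment is 14 ≥ 10, so +4): 14 + 4 = 18.
S6 does not apply.
S7 does not apply.
S8 applies (level before this adjustment is 18 ≥ 13, so +4): 18 + 4 = 22.
Final offense level: 22.
Criminal history: 5 prior points → Category B (2-5).
Level 22 falls in the 20-22 band.
Grid: Level 20-22 × Category B = 44-51 months.

44-51 months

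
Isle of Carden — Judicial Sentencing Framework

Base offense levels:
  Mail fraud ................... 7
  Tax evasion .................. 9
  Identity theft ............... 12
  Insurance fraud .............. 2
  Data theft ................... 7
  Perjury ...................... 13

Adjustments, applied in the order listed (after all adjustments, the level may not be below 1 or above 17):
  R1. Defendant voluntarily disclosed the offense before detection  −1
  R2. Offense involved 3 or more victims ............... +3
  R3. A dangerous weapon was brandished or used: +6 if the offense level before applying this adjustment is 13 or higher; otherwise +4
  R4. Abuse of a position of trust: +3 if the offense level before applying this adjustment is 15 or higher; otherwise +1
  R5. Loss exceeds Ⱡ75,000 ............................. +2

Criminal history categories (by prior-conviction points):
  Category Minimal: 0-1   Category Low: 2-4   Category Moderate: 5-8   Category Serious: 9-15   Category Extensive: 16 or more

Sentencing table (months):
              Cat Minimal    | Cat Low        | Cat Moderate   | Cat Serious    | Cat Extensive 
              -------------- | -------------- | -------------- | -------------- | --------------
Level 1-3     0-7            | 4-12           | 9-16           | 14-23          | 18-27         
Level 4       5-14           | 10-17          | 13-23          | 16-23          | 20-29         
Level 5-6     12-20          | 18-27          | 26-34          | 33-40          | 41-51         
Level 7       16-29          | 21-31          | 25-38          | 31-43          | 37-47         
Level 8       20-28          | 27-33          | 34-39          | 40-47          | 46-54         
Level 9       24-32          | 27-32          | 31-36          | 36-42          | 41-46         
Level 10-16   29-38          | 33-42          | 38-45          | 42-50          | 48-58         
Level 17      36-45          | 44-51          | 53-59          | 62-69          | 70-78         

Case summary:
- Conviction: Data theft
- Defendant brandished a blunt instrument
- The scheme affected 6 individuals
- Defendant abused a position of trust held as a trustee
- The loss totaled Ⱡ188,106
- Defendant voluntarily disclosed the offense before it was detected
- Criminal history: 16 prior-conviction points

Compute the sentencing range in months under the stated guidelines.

Base offense level for data theft: 7.
R1 applies: 7 − 1 = 6.
R2 applies: 6 + 3 = 9.
R3 applies (level before this adjustment is 9 < 13, so +4): 9 + 4 = 13.
R4 applies (level before this adjustment is 13 < 15, so +1): 13 + 1 = 14.
R5 applies: 14 + 2 = 16.
Final offense level: 16.
Criminal history: 16 prior points → Category Extensive (16+).
Level 16 falls in the 10-16 band.
Grid: Level 10-16 × Category Extensive = 48-58 months.

48-58 months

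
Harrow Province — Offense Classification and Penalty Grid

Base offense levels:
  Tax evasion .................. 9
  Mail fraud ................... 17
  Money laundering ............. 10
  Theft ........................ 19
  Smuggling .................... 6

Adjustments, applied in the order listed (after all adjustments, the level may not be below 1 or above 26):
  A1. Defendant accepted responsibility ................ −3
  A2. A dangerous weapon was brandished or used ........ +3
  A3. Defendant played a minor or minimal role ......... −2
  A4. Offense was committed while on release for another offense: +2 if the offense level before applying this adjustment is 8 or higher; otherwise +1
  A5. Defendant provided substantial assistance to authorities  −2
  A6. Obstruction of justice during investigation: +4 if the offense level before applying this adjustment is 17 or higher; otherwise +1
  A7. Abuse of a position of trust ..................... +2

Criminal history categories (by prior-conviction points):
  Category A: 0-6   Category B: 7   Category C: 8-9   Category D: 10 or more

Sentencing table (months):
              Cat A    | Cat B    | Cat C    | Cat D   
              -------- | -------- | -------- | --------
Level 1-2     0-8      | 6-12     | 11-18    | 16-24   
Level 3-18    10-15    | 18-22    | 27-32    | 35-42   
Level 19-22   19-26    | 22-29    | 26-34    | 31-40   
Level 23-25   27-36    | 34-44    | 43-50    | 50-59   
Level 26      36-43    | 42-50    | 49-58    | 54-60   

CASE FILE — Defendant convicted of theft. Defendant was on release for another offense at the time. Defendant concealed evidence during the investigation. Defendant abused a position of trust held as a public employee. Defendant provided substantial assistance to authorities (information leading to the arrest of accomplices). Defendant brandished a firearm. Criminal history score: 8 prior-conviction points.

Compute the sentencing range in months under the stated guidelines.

49-58 months

Base offense level for theft: 19.
A1 does not apply.
A2 applies: 19 + 3 = 22.
A3 does not apply.
A4 applies (level before this adjustment is 22 ≥ 8, so +2): 22 + 2 = 24.
A5 applies: 24 − 2 = 22.
A6 applies (level before this adjustment is 22 ≥ 17, so +4): 22 + 4 = 26.
A7 applies: 26 + 2 = 28.
Level 28 exceeds the maximum of 26; capped at 26.
Final offense level: 26.
Criminal history: 8 prior points → Category C (8-9).
Level 26 falls in the 26 band.
Grid: Level 26 × Category C = 49-58 months.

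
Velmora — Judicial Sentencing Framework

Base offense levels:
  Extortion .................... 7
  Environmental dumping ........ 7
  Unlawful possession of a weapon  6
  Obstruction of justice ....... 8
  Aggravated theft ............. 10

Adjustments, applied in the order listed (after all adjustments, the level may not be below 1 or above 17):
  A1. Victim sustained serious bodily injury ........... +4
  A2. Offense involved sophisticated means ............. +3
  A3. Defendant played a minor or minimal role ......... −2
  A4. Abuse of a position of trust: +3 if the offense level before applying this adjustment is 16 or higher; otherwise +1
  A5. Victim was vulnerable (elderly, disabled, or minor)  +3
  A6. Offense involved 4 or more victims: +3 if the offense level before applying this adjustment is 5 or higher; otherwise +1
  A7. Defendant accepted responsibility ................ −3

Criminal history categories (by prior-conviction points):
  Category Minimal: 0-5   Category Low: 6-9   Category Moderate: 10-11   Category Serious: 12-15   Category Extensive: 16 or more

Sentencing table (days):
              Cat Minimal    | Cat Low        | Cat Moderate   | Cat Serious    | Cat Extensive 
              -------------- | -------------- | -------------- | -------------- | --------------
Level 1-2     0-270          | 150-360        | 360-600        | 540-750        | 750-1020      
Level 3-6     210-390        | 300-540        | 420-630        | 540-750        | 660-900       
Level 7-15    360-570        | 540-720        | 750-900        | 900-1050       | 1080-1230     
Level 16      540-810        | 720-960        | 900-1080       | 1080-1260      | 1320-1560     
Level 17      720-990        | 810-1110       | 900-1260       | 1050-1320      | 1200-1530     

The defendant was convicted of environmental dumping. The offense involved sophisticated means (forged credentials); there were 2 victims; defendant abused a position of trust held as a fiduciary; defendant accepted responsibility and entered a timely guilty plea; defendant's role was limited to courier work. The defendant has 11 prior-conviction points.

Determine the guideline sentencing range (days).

420-630 days

Base offense level for environmental dumping: 7.
A2 applies: 7 + 3 = 10.
A3 applies: 10 − 2 = 8.
A4 applies (level before this adjustment is 8 < 16, so +1): 8 + 1 = 9.
A7 applies: 9 − 3 = 6.
Final offense level: 6.
Criminal history: 11 prior points → Category Moderate (10-11).
Level 6 falls in the 3-6 band.
Grid: Level 3-6 × Category Moderate = 420-630 days.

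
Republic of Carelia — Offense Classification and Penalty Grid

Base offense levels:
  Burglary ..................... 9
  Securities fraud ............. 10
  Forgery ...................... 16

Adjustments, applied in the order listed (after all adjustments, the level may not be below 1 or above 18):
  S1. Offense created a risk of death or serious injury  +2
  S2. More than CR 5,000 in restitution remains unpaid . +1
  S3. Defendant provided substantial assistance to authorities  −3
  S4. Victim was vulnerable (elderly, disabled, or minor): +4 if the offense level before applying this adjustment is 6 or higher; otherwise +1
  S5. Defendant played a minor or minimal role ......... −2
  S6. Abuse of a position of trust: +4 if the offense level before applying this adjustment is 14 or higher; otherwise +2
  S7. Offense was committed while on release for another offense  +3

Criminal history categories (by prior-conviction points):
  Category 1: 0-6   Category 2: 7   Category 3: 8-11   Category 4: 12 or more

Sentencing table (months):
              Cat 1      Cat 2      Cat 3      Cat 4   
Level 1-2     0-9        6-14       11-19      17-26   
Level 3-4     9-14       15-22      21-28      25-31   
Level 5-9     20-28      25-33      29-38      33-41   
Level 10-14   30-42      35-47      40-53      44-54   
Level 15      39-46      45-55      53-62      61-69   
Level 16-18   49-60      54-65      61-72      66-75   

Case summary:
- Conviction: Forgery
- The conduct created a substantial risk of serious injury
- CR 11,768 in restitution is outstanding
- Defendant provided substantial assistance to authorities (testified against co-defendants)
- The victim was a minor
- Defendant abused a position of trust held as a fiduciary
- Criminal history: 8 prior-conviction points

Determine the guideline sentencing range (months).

61-72 months

Base offense level for forgery: 16.
S1 applies: 16 + 2 = 18.
S2 applies: 18 + 1 = 19.
S3 applies: 19 − 3 = 16.
S4 applies (level before this adjustment is 16 ≥ 6, so +4): 16 + 4 = 20.
S5 does not apply.
S6 applies (level before this adjustment is 20 ≥ 14, so +4): 20 + 4 = 24.
Level 24 exceeds the maximum of 18; capped at 18.
Final offense level: 18.
Criminal history: 8 prior points → Category 3 (8-11).
Level 18 falls in the 16-18 band.
Grid: Level 16-18 × Category 3 = 61-72 months.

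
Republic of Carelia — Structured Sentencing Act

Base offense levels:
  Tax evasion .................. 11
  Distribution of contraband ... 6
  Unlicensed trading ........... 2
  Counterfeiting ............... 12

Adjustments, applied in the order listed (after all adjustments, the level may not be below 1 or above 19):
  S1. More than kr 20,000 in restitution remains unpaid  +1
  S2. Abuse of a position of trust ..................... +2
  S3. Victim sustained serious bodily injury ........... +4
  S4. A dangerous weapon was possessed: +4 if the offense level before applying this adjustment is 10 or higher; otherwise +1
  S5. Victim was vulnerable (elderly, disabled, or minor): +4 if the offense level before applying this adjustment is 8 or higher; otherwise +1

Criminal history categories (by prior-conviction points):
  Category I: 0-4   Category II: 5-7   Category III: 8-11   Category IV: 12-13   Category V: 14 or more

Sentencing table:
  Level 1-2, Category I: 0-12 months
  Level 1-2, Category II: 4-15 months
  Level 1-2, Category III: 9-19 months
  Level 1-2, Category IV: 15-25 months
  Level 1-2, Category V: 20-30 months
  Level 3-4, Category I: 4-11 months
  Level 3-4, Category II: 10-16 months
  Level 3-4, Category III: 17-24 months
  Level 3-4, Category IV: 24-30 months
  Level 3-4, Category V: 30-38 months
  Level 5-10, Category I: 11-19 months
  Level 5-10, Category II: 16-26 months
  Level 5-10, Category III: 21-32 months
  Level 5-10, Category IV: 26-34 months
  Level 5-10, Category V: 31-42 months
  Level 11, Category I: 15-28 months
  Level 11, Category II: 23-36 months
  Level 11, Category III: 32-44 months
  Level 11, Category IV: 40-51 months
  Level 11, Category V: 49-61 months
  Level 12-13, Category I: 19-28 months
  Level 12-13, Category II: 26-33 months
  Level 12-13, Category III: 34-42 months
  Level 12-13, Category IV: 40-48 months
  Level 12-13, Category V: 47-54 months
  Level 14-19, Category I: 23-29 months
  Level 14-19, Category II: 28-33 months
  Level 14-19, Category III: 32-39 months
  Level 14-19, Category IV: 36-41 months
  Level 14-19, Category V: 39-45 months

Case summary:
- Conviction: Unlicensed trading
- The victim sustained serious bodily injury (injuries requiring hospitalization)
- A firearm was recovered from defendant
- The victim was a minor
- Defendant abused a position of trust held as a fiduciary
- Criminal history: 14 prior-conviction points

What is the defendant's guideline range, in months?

Base offense level for unlicensed trading: 2.
S2 applies: 2 + 2 = 4.
S3 applies: 4 + 4 = 8.
S4 applies (level before this adjustment is 8 < 10, so +1): 8 + 1 = 9.
S5 applies (level before this adjustment is 9 ≥ 8, so +4): 9 + 4 = 13.
Final offense level: 13.
Criminal history: 14 prior points → Category V (14+).
Level 13 falls in the 12-13 band.
Grid: Level 12-13 × Category V = 47-54 months.

47-54 months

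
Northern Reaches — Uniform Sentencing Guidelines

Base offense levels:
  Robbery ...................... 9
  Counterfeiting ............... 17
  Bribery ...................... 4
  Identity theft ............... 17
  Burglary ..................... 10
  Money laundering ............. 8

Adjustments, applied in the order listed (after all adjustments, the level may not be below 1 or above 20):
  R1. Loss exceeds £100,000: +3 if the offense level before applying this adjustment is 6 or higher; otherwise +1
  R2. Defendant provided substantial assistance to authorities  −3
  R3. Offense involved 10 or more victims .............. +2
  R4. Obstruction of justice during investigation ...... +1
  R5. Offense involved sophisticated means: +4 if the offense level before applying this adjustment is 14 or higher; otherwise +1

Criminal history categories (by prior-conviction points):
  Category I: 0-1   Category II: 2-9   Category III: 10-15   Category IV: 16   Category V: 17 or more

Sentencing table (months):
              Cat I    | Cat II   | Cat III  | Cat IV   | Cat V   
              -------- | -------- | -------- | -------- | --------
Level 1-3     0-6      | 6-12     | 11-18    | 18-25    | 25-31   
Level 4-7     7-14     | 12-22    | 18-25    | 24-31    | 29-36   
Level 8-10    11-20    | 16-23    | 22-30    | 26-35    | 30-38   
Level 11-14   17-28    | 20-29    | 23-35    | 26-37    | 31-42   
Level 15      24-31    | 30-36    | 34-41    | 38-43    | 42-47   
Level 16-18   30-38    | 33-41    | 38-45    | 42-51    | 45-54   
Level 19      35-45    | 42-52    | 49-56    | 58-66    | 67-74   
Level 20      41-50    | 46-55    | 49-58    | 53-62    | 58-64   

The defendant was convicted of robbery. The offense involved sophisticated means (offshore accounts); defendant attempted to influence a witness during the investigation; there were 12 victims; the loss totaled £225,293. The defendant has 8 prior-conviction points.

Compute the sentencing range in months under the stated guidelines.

Base offense level for robbery: 9.
R1 applies (level before this adjustment is 9 ≥ 6, so +3): 9 + 3 = 12.
R2 does not apply.
R3 applies: 12 + 2 = 14.
R4 applies: 14 + 1 = 15.
R5 applies (level before this adjustment is 15 ≥ 14, so +4): 15 + 4 = 19.
Final offense level: 19.
Criminal history: 8 prior points → Category II (2-9).
Level 19 falls in the 19 band.
Grid: Level 19 × Category II = 42-52 months.

42-52 months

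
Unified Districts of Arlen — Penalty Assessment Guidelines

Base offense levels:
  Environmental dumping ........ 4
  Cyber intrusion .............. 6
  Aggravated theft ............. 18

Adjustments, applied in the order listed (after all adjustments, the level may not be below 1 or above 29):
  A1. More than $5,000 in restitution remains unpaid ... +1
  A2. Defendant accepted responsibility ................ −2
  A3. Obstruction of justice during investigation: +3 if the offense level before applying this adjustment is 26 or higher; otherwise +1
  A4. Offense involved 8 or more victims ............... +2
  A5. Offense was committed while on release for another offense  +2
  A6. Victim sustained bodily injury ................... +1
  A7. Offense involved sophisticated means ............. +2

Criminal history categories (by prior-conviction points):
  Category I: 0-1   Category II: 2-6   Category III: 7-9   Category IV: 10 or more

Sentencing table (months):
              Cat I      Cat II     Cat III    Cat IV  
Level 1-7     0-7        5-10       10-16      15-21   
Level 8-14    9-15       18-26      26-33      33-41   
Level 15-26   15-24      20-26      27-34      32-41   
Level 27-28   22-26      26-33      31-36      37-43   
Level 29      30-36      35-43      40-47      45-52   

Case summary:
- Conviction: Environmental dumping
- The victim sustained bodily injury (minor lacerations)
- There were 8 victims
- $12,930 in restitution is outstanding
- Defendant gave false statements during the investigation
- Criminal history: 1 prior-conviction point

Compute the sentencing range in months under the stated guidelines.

Base offense level for environmental dumping: 4.
A1 applies: 4 + 1 = 5.
A3 applies (level before this adjustment is 5 < 26, so +1): 5 + 1 = 6.
A4 applies: 6 + 2 = 8.
A5 does not apply.
A6 applies: 8 + 1 = 9.
Final offense level: 9.
Criminal history: 1 prior point → Category I (0-1).
Level 9 falls in the 8-14 band.
Grid: Level 8-14 × Category I = 9-15 months.

9-15 months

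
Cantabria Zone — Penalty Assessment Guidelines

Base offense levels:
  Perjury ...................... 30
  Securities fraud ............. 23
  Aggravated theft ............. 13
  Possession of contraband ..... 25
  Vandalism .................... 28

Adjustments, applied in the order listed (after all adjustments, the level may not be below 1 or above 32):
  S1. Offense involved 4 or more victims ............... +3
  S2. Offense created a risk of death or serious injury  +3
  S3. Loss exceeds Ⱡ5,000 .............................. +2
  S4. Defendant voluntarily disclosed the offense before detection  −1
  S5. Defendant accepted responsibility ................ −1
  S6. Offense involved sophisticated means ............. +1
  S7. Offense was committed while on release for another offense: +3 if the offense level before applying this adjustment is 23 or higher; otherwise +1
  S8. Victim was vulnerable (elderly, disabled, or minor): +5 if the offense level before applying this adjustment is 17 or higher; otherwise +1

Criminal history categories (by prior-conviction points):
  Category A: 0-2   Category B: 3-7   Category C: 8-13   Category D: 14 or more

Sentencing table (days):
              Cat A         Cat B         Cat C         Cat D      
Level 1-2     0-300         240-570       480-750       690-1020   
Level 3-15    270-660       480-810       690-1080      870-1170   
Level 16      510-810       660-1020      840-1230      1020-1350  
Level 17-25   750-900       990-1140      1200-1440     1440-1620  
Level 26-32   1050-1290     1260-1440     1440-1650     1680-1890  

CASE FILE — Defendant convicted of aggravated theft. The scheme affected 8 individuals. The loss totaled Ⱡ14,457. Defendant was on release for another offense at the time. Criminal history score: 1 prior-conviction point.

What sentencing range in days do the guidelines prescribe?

750-900 days

Base offense level for aggravated theft: 13.
S1 applies: 13 + 3 = 16.
S2 does not apply.
S3 applies: 16 + 2 = 18.
S4 does not apply.
S5 does not apply.
S6 does not apply.
S7 applies (level before this adjustment is 18 < 23, so +1): 18 + 1 = 19.
Final offense level: 19.
Criminal history: 1 prior point → Category A (0-2).
Level 19 falls in the 17-25 band.
Grid: Level 17-25 × Category A = 750-900 days.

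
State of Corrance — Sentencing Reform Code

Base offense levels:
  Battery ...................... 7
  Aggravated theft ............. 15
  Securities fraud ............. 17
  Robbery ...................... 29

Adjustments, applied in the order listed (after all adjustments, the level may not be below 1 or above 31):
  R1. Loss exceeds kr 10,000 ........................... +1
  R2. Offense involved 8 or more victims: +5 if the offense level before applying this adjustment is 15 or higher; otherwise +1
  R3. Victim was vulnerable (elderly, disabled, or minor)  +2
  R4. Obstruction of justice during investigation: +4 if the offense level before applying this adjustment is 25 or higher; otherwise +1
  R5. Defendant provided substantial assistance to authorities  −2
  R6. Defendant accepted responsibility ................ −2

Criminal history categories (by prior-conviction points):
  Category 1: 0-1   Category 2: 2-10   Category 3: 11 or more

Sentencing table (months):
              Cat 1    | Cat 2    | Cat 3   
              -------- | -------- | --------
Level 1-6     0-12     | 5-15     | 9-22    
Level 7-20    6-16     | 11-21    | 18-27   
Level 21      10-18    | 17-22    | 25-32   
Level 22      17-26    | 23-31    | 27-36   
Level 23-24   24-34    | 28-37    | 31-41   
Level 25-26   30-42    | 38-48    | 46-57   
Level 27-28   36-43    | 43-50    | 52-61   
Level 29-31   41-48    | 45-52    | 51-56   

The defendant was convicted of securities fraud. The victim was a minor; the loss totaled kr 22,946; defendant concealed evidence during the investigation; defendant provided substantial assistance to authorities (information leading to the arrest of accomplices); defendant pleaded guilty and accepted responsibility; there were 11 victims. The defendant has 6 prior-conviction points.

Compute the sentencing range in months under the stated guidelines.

Base offense level for securities fraud: 17.
R1 applies: 17 + 1 = 18.
R2 applies (level before this adjustment is 18 ≥ 15, so +5): 18 + 5 = 23.
R3 applies: 23 + 2 = 25.
R4 applies (level before this adjustment is 25 ≥ 25, so +4): 25 + 4 = 29.
R5 applies: 29 − 2 = 27.
R6 applies: 27 − 2 = 25.
Final offense level: 25.
Criminal history: 6 prior points → Category 2 (2-10).
Level 25 falls in the 25-26 band.
Grid: Level 25-26 × Category 2 = 38-48 months.

38-48 months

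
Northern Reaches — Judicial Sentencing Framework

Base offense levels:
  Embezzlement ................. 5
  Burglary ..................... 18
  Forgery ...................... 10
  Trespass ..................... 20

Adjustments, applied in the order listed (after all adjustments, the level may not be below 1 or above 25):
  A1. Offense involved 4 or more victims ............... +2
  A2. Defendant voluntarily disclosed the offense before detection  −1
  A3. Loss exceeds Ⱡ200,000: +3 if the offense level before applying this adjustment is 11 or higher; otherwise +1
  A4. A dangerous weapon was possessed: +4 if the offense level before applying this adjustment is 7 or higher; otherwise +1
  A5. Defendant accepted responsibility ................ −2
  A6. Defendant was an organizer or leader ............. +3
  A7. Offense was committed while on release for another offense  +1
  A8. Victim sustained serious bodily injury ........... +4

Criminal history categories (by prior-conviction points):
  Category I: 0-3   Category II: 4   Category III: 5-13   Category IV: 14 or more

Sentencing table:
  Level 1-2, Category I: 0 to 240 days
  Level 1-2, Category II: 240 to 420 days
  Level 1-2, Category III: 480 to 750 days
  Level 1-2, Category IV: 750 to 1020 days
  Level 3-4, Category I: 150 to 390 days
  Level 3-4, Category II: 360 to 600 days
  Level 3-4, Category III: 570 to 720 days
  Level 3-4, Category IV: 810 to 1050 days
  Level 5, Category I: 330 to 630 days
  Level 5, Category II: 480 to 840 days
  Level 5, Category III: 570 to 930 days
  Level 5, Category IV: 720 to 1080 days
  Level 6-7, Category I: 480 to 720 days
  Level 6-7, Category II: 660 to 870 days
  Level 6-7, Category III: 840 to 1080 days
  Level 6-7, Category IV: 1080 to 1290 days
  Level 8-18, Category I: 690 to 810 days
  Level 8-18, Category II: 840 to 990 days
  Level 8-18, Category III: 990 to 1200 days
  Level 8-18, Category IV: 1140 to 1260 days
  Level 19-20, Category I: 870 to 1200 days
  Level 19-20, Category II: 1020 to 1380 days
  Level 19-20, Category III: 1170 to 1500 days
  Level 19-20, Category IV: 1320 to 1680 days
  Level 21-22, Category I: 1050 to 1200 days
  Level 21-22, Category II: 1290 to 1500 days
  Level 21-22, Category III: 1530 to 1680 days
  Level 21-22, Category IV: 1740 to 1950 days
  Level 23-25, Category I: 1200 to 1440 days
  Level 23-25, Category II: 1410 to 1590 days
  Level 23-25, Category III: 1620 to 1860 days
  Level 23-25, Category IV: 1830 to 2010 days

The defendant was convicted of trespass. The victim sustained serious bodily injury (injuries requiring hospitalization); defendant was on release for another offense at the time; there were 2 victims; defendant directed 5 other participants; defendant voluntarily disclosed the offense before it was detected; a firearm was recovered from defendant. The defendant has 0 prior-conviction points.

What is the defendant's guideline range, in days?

Base offense level for trespass: 20.
A2 applies: 20 − 1 = 19.
A4 applies (level before this adjustment is 19 ≥ 7, so +4): 19 + 4 = 23.
A6 applies: 23 + 3 = 26.
A7 applies: 26 + 1 = 27.
A8 applies: 27 + 4 = 31.
Level 31 exceeds the maximum of 25; capped at 25.
Final offense level: 25.
Criminal history: 0 prior points → Category I (0-3).
Level 25 falls in the 23-25 band.
Grid: Level 23-25 × Category I = 1200-1440 days.

1200-1440 days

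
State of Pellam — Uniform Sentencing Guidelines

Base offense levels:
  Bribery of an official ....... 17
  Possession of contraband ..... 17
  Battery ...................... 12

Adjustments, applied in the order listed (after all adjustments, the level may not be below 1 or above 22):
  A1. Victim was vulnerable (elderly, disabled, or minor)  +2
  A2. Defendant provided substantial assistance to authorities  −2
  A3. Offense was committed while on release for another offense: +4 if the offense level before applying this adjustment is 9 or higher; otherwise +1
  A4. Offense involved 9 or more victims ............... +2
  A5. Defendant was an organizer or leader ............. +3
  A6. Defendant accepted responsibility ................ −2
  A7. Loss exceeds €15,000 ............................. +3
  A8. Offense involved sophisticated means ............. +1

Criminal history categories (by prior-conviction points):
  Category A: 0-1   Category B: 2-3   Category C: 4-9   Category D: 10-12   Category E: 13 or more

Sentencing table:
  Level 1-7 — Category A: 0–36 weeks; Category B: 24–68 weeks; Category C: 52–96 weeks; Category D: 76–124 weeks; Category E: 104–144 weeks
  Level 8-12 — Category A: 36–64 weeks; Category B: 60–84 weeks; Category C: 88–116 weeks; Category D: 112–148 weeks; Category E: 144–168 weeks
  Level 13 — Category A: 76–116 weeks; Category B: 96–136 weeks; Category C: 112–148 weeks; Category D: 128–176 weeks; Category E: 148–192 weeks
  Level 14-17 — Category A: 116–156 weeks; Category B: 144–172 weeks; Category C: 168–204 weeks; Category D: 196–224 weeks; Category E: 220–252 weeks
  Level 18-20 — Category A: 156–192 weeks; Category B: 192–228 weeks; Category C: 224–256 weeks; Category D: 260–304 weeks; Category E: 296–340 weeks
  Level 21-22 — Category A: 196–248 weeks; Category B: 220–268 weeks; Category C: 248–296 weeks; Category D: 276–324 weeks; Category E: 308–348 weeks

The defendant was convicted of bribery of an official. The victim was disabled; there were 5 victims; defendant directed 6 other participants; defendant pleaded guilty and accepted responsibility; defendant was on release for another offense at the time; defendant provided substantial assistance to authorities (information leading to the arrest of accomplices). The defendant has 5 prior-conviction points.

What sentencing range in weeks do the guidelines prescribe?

248-296 weeks

Base offense level for bribery of an official: 17.
A1 applies: 17 + 2 = 19.
A2 applies: 19 − 2 = 17.
A3 applies (level before this adjustment is 17 ≥ 9, so +4): 17 + 4 = 21.
A5 applies: 21 + 3 = 24.
A6 applies: 24 − 2 = 22.
Final offense level: 22.
Criminal history: 5 prior points → Category C (4-9).
Level 22 falls in the 21-22 band.
Grid: Level 21-22 × Category C = 248-296 weeks.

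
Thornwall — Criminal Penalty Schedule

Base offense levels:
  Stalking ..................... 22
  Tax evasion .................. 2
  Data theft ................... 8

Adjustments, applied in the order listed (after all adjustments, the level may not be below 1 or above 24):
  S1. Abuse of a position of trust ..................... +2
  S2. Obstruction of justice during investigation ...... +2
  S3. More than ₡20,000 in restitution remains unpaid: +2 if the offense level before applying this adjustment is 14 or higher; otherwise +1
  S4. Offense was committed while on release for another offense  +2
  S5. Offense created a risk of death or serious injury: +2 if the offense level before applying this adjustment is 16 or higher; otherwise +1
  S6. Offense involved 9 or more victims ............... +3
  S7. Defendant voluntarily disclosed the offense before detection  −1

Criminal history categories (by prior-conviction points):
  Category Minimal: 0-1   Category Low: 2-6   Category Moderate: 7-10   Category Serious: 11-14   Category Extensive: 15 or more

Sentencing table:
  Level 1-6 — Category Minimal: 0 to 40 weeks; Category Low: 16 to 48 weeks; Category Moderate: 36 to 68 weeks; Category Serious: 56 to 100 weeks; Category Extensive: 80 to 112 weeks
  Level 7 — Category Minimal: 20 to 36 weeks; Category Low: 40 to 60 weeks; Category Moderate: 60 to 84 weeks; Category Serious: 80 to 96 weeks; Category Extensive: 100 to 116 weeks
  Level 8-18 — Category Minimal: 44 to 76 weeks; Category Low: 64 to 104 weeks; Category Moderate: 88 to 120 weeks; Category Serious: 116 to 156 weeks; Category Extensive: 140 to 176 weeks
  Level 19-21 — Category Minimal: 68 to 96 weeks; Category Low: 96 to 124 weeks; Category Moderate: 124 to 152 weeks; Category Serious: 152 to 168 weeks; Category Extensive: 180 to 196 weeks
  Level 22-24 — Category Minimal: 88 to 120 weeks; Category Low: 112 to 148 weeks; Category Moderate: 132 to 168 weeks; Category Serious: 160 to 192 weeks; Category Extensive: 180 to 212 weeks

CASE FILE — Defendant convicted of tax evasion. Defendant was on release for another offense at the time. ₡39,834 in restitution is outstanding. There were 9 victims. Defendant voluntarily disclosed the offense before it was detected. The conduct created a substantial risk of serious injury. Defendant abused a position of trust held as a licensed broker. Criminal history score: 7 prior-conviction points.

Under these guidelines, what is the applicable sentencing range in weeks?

88-120 weeks

Base offense level for tax evasion: 2.
S1 applies: 2 + 2 = 4.
S2 does not apply.
S3 applies (level before this adjustment is 4 < 14, so +1): 4 + 1 = 5.
S4 applies: 5 + 2 = 7.
S5 applies (level before this adjustment is 7 < 16, so +1): 7 + 1 = 8.
S6 applies: 8 + 3 = 11.
S7 applies: 11 − 1 = 10.
Final offense level: 10.
Criminal history: 7 prior points → Category Moderate (7-10).
Level 10 falls in the 8-18 band.
Grid: Level 8-18 × Category Moderate = 88-120 weeks.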